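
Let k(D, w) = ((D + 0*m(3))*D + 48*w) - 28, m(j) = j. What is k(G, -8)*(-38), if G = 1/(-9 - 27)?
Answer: 10145069/648 ≈ 15656.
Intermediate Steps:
G = -1/36 (G = 1/(-36) = -1/36 ≈ -0.027778)
k(D, w) = -28 + D² + 48*w (k(D, w) = ((D + 0*3)*D + 48*w) - 28 = ((D + 0)*D + 48*w) - 28 = (D*D + 48*w) - 28 = (D² + 48*w) - 28 = -28 + D² + 48*w)
k(G, -8)*(-38) = (-28 + (-1/36)² + 48*(-8))*(-38) = (-28 + 1/1296 - 384)*(-38) = -533951/1296*(-38) = 10145069/648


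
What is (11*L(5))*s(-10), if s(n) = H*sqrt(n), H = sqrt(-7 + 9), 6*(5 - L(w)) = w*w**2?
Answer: -1045*I*sqrt(5)/3 ≈ -778.9*I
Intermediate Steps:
L(w) = 5 - w**3/6 (L(w) = 5 - w*w**2/6 = 5 - w**3/6)
H = sqrt(2) ≈ 1.4142
s(n) = sqrt(2)*sqrt(n)
(11*L(5))*s(-10) = (11*(5 - 1/6*5**3))*(sqrt(2)*sqrt(-10)) = (11*(5 - 1/6*125))*(sqrt(2)*(I*sqrt(10))) = (11*(5 - 125/6))*(2*I*sqrt(5)) = (11*(-95/6))*(2*I*sqrt(5)) = -1045*I*sqrt(5)/3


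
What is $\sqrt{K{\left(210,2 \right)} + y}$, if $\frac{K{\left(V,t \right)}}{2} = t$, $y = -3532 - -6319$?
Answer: $\sqrt{2791} \approx 52.83$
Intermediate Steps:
$y = 2787$ ($y = -3532 + 6319 = 2787$)
$K{\left(V,t \right)} = 2 t$
$\sqrt{K{\left(210,2 \right)} + y} = \sqrt{2 \cdot 2 + 2787} = \sqrt{4 + 2787} = \sqrt{2791}$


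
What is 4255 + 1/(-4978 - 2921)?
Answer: 33610244/7899 ≈ 4255.0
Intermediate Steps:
4255 + 1/(-4978 - 2921) = 4255 + 1/(-7899) = 4255 - 1/7899 = 33610244/7899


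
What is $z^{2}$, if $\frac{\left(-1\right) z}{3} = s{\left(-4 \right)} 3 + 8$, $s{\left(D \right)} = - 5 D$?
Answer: $41616$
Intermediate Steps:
$z = -204$ ($z = - 3 \left(\left(-5\right) \left(-4\right) 3 + 8\right) = - 3 \left(20 \cdot 3 + 8\right) = - 3 \left(60 + 8\right) = \left(-3\right) 68 = -204$)
$z^{2} = \left(-204\right)^{2} = 41616$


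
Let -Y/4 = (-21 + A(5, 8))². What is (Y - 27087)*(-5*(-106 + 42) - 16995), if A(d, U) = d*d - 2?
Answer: 451942525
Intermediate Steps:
A(d, U) = -2 + d² (A(d, U) = d² - 2 = -2 + d²)
Y = -16 (Y = -4*(-21 + (-2 + 5²))² = -4*(-21 + (-2 + 25))² = -4*(-21 + 23)² = -4*2² = -4*4 = -16)
(Y - 27087)*(-5*(-106 + 42) - 16995) = (-16 - 27087)*(-5*(-106 + 42) - 16995) = -27103*(-5*(-64) - 16995) = -27103*(320 - 16995) = -27103*(-16675) = 451942525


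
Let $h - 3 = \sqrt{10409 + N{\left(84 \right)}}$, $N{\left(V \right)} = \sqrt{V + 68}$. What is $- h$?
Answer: $-3 - \sqrt{10409 + 2 \sqrt{38}} \approx -105.08$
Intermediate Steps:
$N{\left(V \right)} = \sqrt{68 + V}$
$h = 3 + \sqrt{10409 + 2 \sqrt{38}}$ ($h = 3 + \sqrt{10409 + \sqrt{68 + 84}} = 3 + \sqrt{10409 + \sqrt{152}} = 3 + \sqrt{10409 + 2 \sqrt{38}} \approx 105.08$)
$- h = - (3 + \sqrt{10409 + 2 \sqrt{38}}) = -3 - \sqrt{10409 + 2 \sqrt{38}}$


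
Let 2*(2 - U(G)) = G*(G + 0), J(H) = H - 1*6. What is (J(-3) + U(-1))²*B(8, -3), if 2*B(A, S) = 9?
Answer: 2025/8 ≈ 253.13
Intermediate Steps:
B(A, S) = 9/2 (B(A, S) = (½)*9 = 9/2)
J(H) = -6 + H (J(H) = H - 6 = -6 + H)
U(G) = 2 - G²/2 (U(G) = 2 - G*(G + 0)/2 = 2 - G*G/2 = 2 - G²/2)
(J(-3) + U(-1))²*B(8, -3) = ((-6 - 3) + (2 - ½*(-1)²))²*(9/2) = (-9 + (2 - ½*1))²*(9/2) = (-9 + (2 - ½))²*(9/2) = (-9 + 3/2)²*(9/2) = (-15/2)²*(9/2) = (225/4)*(9/2) = 2025/8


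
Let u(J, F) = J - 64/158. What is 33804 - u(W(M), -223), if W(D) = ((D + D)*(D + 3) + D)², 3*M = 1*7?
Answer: 211572413/6399 ≈ 33063.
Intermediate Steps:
M = 7/3 (M = (1*7)/3 = (⅓)*7 = 7/3 ≈ 2.3333)
W(D) = (D + 2*D*(3 + D))² (W(D) = ((2*D)*(3 + D) + D)² = (2*D*(3 + D) + D)² = (D + 2*D*(3 + D))²)
u(J, F) = -32/79 + J (u(J, F) = J - 64*1/158 = J - 32/79 = -32/79 + J)
33804 - u(W(M), -223) = 33804 - (-32/79 + (7/3)²*(7 + 2*(7/3))²) = 33804 - (-32/79 + 49*(7 + 14/3)²/9) = 33804 - (-32/79 + 49*(35/3)²/9) = 33804 - (-32/79 + (49/9)*(1225/9)) = 33804 - (-32/79 + 60025/81) = 33804 - 1*4739383/6399 = 33804 - 4739383/6399 = 211572413/6399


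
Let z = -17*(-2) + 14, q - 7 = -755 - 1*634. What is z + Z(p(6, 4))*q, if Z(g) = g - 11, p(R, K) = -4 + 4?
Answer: 15250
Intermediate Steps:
p(R, K) = 0
q = -1382 (q = 7 + (-755 - 1*634) = 7 + (-755 - 634) = 7 - 1389 = -1382)
z = 48 (z = 34 + 14 = 48)
Z(g) = -11 + g
z + Z(p(6, 4))*q = 48 + (-11 + 0)*(-1382) = 48 - 11*(-1382) = 48 + 15202 = 15250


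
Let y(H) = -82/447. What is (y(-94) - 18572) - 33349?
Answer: -23208769/447 ≈ -51921.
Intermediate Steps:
y(H) = -82/447 (y(H) = -82*1/447 = -82/447)
(y(-94) - 18572) - 33349 = (-82/447 - 18572) - 33349 = -8301766/447 - 33349 = -23208769/447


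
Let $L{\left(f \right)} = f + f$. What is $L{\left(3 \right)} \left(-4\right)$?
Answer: $-24$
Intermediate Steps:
$L{\left(f \right)} = 2 f$
$L{\left(3 \right)} \left(-4\right) = 2 \cdot 3 \left(-4\right) = 6 \left(-4\right) = -24$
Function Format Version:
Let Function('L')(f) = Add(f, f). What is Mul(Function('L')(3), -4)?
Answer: -24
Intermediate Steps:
Function('L')(f) = Mul(2, f)
Mul(Function('L')(3), -4) = Mul(Mul(2, 3), -4) = Mul(6, -4) = -24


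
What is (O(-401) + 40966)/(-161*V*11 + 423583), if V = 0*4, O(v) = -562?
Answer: 40404/423583 ≈ 0.095386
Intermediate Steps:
V = 0
(O(-401) + 40966)/(-161*V*11 + 423583) = (-562 + 40966)/(-0*11 + 423583) = 40404/(-161*0 + 423583) = 40404/(0 + 423583) = 40404/423583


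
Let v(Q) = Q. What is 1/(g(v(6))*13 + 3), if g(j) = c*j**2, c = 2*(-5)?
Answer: -1/4677 ≈ -0.00021381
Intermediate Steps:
c = -10
g(j) = -10*j**2
1/(g(v(6))*13 + 3) = 1/(-10*6**2*13 + 3) = 1/(-10*36*13 + 3) = 1/(-360*13 + 3) = 1/(-4680 + 3) = 1/(-4677) = -1/4677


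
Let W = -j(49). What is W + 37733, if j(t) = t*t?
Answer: 35332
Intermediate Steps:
j(t) = t²
W = -2401 (W = -1*49² = -1*2401 = -2401)
W + 37733 = -2401 + 37733 = 35332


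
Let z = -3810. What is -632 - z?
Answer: 3178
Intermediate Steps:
-632 - z = -632 - 1*(-3810) = -632 + 3810 = 3178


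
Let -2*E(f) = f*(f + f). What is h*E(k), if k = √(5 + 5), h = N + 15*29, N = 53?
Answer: -4880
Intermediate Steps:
h = 488 (h = 53 + 15*29 = 53 + 435 = 488)
k = √10 ≈ 3.1623
E(f) = -f² (E(f) = -f*(f + f)/2 = -f*2*f/2 = -f²)
h*E(k) = 488*(-(√10)²) = 488*(-1*10) = 488*(-10) = -4880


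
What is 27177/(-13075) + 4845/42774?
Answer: -366373541/186423350 ≈ -1.9653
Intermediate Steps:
27177/(-13075) + 4845/42774 = 27177*(-1/13075) + 4845*(1/42774) = -27177/13075 + 1615/14258 = -366373541/186423350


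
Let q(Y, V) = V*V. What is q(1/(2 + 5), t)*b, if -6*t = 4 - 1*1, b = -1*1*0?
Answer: 0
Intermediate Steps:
b = 0 (b = -1*0 = 0)
t = -1/2 (t = -(4 - 1*1)/6 = -(4 - 1)/6 = -1/6*3 = -1/2 ≈ -0.50000)
q(Y, V) = V**2
q(1/(2 + 5), t)*b = (-1/2)**2*0 = (1/4)*0 = 0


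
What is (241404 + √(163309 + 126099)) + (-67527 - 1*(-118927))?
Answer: 292804 + 8*√4522 ≈ 2.9334e+5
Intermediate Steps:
(241404 + √(163309 + 126099)) + (-67527 - 1*(-118927)) = (241404 + √289408) + (-67527 + 118927) = (241404 + 8*√4522) + 51400 = 292804 + 8*√4522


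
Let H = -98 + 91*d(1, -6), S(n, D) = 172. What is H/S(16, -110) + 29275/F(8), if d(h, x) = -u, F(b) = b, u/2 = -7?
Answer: 1261177/344 ≈ 3666.2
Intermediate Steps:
u = -14 (u = 2*(-7) = -14)
d(h, x) = 14 (d(h, x) = -1*(-14) = 14)
H = 1176 (H = -98 + 91*14 = -98 + 1274 = 1176)
H/S(16, -110) + 29275/F(8) = 1176/172 + 29275/8 = 1176*(1/172) + 29275*(1/8) = 294/43 + 29275/8 = 1261177/344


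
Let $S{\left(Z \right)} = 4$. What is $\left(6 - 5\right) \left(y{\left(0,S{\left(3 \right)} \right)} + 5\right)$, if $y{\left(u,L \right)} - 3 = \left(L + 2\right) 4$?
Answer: $32$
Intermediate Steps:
$y{\left(u,L \right)} = 11 + 4 L$ ($y{\left(u,L \right)} = 3 + \left(L + 2\right) 4 = 3 + \left(2 + L\right) 4 = 3 + \left(8 + 4 L\right) = 11 + 4 L$)
$\left(6 - 5\right) \left(y{\left(0,S{\left(3 \right)} \right)} + 5\right) = \left(6 - 5\right) \left(\left(11 + 4 \cdot 4\right) + 5\right) = \left(6 - 5\right) \left(\left(11 + 16\right) + 5\right) = 1 \left(27 + 5\right) = 1 \cdot 32 = 32$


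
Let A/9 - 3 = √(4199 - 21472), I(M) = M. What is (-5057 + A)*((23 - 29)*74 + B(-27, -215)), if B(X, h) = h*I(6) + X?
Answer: 8857830 - 15849*I*√17273 ≈ 8.8578e+6 - 2.083e+6*I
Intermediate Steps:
B(X, h) = X + 6*h (B(X, h) = h*6 + X = 6*h + X = X + 6*h)
A = 27 + 9*I*√17273 (A = 27 + 9*√(4199 - 21472) = 27 + 9*√(-17273) = 27 + 9*(I*√17273) = 27 + 9*I*√17273 ≈ 27.0 + 1182.8*I)
(-5057 + A)*((23 - 29)*74 + B(-27, -215)) = (-5057 + (27 + 9*I*√17273))*((23 - 29)*74 + (-27 + 6*(-215))) = (-5030 + 9*I*√17273)*(-6*74 + (-27 - 1290)) = (-5030 + 9*I*√17273)*(-444 - 1317) = (-5030 + 9*I*√17273)*(-1761) = 8857830 - 15849*I*√17273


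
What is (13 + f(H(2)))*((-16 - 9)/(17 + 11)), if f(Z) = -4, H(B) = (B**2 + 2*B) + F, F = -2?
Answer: -225/28 ≈ -8.0357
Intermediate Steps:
H(B) = -2 + B**2 + 2*B (H(B) = (B**2 + 2*B) - 2 = -2 + B**2 + 2*B)
(13 + f(H(2)))*((-16 - 9)/(17 + 11)) = (13 - 4)*((-16 - 9)/(17 + 11)) = 9*(-25/28) = -225/28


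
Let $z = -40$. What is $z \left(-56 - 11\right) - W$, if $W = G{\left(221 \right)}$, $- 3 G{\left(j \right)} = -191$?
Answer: $\frac{7849}{3} \approx 2616.3$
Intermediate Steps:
$G{\left(j \right)} = \frac{191}{3}$ ($G{\left(j \right)} = \left(- \frac{1}{3}\right) \left(-191\right) = \frac{191}{3}$)
$W = \frac{191}{3} \approx 63.667$
$z \left(-56 - 11\right) - W = - 40 \left(-56 - 11\right) - \frac{191}{3} = \left(-40\right) \left(-67\right) - \frac{191}{3} = 2680 - \frac{191}{3} = \frac{7849}{3}$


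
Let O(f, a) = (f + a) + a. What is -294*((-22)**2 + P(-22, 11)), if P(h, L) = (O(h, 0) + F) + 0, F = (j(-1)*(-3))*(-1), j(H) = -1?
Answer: -134946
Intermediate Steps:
O(f, a) = f + 2*a (O(f, a) = (a + f) + a = f + 2*a)
F = -3 (F = -1*(-3)*(-1) = 3*(-1) = -3)
P(h, L) = -3 + h (P(h, L) = ((h + 2*0) - 3) + 0 = ((h + 0) - 3) + 0 = (h - 3) + 0 = (-3 + h) + 0 = -3 + h)
-294*((-22)**2 + P(-22, 11)) = -294*((-22)**2 + (-3 - 22)) = -294*(484 - 25) = -294*459 = -134946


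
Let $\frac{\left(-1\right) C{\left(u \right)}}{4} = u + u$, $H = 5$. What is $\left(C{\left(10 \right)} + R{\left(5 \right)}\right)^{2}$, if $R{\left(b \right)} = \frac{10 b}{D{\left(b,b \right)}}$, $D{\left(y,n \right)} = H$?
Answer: $4900$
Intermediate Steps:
$D{\left(y,n \right)} = 5$
$R{\left(b \right)} = 2 b$ ($R{\left(b \right)} = \frac{10 b}{5} = 10 b \frac{1}{5} = 2 b$)
$C{\left(u \right)} = - 8 u$ ($C{\left(u \right)} = - 4 \left(u + u\right) = - 4 \cdot 2 u = - 8 u$)
$\left(C{\left(10 \right)} + R{\left(5 \right)}\right)^{2} = \left(\left(-8\right) 10 + 2 \cdot 5\right)^{2} = \left(-80 + 10\right)^{2} = \left(-70\right)^{2} = 4900$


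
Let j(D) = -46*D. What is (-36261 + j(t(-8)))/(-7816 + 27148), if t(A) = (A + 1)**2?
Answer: -38515/19332 ≈ -1.9923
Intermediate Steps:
t(A) = (1 + A)**2
(-36261 + j(t(-8)))/(-7816 + 27148) = (-36261 - 46*(1 - 8)**2)/(-7816 + 27148) = (-36261 - 46*(-7)**2)/19332 = (-36261 - 46*49)*(1/19332) = (-36261 - 2254)*(1/19332) = -38515*1/19332 = -38515/19332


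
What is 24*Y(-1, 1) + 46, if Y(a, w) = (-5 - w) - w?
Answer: -122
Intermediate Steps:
Y(a, w) = -5 - 2*w
24*Y(-1, 1) + 46 = 24*(-5 - 2*1) + 46 = 24*(-5 - 2) + 46 = 24*(-7) + 46 = -168 + 46 = -122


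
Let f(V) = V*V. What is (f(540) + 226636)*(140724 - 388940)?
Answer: -128634466976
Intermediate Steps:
f(V) = V²
(f(540) + 226636)*(140724 - 388940) = (540² + 226636)*(140724 - 388940) = (291600 + 226636)*(-248216) = 518236*(-248216) = -128634466976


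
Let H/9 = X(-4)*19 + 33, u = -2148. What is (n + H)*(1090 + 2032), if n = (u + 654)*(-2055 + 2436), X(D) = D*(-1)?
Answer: -1774023426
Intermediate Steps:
X(D) = -D
n = -569214 (n = (-2148 + 654)*(-2055 + 2436) = -1494*381 = -569214)
H = 981 (H = 9*(-1*(-4)*19 + 33) = 9*(4*19 + 33) = 9*(76 + 33) = 9*109 = 981)
(n + H)*(1090 + 2032) = (-569214 + 981)*(1090 + 2032) = -568233*3122 = -1774023426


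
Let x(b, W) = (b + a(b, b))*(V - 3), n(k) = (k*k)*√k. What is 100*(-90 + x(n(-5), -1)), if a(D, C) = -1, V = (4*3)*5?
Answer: -14700 + 142500*I*√5 ≈ -14700.0 + 3.1864e+5*I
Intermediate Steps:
V = 60 (V = 12*5 = 60)
n(k) = k^(5/2) (n(k) = k²*√k = k^(5/2))
x(b, W) = -57 + 57*b (x(b, W) = (b - 1)*(60 - 3) = (-1 + b)*57 = -57 + 57*b)
100*(-90 + x(n(-5), -1)) = 100*(-90 + (-57 + 57*(-5)^(5/2))) = 100*(-90 + (-57 + 57*(25*I*√5))) = 100*(-90 + (-57 + 1425*I*√5)) = 100*(-147 + 1425*I*√5) = -14700 + 142500*I*√5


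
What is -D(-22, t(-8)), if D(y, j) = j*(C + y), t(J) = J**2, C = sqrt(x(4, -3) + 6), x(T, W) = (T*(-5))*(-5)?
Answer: 1408 - 64*sqrt(106) ≈ 749.08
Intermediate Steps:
x(T, W) = 25*T (x(T, W) = -5*T*(-5) = 25*T)
C = sqrt(106) (C = sqrt(25*4 + 6) = sqrt(100 + 6) = sqrt(106) ≈ 10.296)
D(y, j) = j*(y + sqrt(106)) (D(y, j) = j*(sqrt(106) + y) = j*(y + sqrt(106)))
-D(-22, t(-8)) = -(-8)**2*(-22 + sqrt(106)) = -64*(-22 + sqrt(106)) = -(-1408 + 64*sqrt(106)) = 1408 - 64*sqrt(106)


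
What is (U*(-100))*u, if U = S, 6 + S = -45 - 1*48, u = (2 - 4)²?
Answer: 39600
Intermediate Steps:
u = 4 (u = (-2)² = 4)
S = -99 (S = -6 + (-45 - 1*48) = -6 + (-45 - 48) = -6 - 93 = -99)
U = -99
(U*(-100))*u = -99*(-100)*4 = 9900*4 = 39600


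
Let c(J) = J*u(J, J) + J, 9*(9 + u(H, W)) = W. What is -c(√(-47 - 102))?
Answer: 149/9 + 8*I*√149 ≈ 16.556 + 97.652*I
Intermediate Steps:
u(H, W) = -9 + W/9
c(J) = J + J*(-9 + J/9) (c(J) = J*(-9 + J/9) + J = J + J*(-9 + J/9))
-c(√(-47 - 102)) = -√(-47 - 102)*(-72 + √(-47 - 102))/9 = -√(-149)*(-72 + √(-149))/9 = -I*√149*(-72 + I*√149)/9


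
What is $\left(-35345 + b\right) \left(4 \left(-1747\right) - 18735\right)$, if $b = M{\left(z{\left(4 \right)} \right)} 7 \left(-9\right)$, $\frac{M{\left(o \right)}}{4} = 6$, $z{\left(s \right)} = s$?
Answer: $948072611$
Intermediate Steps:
$M{\left(o \right)} = 24$ ($M{\left(o \right)} = 4 \cdot 6 = 24$)
$b = -1512$ ($b = 24 \cdot 7 \left(-9\right) = 168 \left(-9\right) = -1512$)
$\left(-35345 + b\right) \left(4 \left(-1747\right) - 18735\right) = \left(-35345 - 1512\right) \left(4 \left(-1747\right) - 18735\right) = - 36857 \left(-6988 - 18735\right) = \left(-36857\right) \left(-25723\right) = 948072611$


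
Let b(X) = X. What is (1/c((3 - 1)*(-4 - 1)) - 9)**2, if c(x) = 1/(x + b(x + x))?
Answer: 1521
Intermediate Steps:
c(x) = 1/(3*x) (c(x) = 1/(x + (x + x)) = 1/(x + 2*x) = 1/(3*x))
(1/c((3 - 1)*(-4 - 1)) - 9)**2 = (1/(1/(3*(((3 - 1)*(-4 - 1))))) - 9)**2 = (1/(1/(3*((2*(-5))))) - 9)**2 = (1/((1/3)/(-10)) - 9)**2 = (1/((1/3)*(-1/10)) - 9)**2 = (1/(-1/30) - 9)**2 = (-30 - 9)**2 = (-39)**2 = 1521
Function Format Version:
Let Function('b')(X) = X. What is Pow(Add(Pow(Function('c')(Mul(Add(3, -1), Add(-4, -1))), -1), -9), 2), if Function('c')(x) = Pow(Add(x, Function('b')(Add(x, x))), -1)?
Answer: 1521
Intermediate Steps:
Function('c')(x) = Mul(Rational(1, 3), Pow(x, -1)) (Function('c')(x) = Pow(Add(x, Add(x, x)), -1) = Pow(Add(x, Mul(2, x)), -1) = Pow(Mul(3, x), -1) = Mul(Rational(1, 3), Pow(x, -1)))
Pow(Add(Pow(Function('c')(Mul(Add(3, -1), Add(-4, -1))), -1), -9), 2) = Pow(Add(Pow(Mul(Rational(1, 3), Pow(Mul(Add(3, -1), Add(-4, -1)), -1)), -1), -9), 2) = Pow(Add(Pow(Mul(Rational(1, 3), Pow(Mul(2, -5), -1)), -1), -9), 2) = Pow(Add(Pow(Mul(Rational(1, 3), Pow(-10, -1)), -1), -9), 2) = Pow(Add(Pow(Mul(Rational(1, 3), Rational(-1, 10)), -1), -9), 2) = Pow(Add(Pow(Rational(-1, 30), -1), -9), 2) = Pow(Add(-30, -9), 2) = Pow(-39, 2) = 1521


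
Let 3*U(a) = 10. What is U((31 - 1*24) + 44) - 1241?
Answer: -3713/3 ≈ -1237.7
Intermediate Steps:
U(a) = 10/3 (U(a) = (⅓)*10 = 10/3)
U((31 - 1*24) + 44) - 1241 = 10/3 - 1241 = -3713/3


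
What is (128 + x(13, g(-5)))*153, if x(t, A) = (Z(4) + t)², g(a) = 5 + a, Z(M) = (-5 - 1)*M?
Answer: 38097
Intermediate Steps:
Z(M) = -6*M
x(t, A) = (-24 + t)² (x(t, A) = (-6*4 + t)² = (-24 + t)²)
(128 + x(13, g(-5)))*153 = (128 + (-24 + 13)²)*153 = (128 + (-11)²)*153 = (128 + 121)*153 = 249*153 = 38097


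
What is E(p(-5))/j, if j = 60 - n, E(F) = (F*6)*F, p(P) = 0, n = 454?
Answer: 0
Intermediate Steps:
E(F) = 6*F² (E(F) = (6*F)*F = 6*F²)
j = -394 (j = 60 - 1*454 = 60 - 454 = -394)
E(p(-5))/j = (6*0²)/(-394) = (6*0)*(-1/394) = 0*(-1/394) = 0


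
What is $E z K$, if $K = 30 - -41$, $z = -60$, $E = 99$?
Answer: $-421740$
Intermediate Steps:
$K = 71$ ($K = 30 + 41 = 71$)
$E z K = 99 \left(-60\right) 71 = \left(-5940\right) 71 = -421740$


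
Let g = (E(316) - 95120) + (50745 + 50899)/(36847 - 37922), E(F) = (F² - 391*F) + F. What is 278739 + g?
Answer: 172150981/1075 ≈ 1.6014e+5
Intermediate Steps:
E(F) = F² - 390*F
g = -127493444/1075 (g = (316*(-390 + 316) - 95120) + (50745 + 50899)/(36847 - 37922) = (316*(-74) - 95120) + 101644/(-1075) = (-23384 - 95120) + 101644*(-1/1075) = -118504 - 101644/1075 = -127493444/1075 ≈ -1.1860e+5)
278739 + g = 278739 - 127493444/1075 = 172150981/1075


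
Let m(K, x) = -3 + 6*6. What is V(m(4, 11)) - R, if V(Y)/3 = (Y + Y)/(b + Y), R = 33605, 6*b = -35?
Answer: -5476427/163 ≈ -33598.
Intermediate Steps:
b = -35/6 (b = (1/6)*(-35) = -35/6 ≈ -5.8333)
m(K, x) = 33 (m(K, x) = -3 + 36 = 33)
V(Y) = 6*Y/(-35/6 + Y) (V(Y) = 3*((Y + Y)/(-35/6 + Y)) = 3*((2*Y)/(-35/6 + Y)) = 3*(2*Y/(-35/6 + Y)) = 6*Y/(-35/6 + Y))
V(m(4, 11)) - R = 36*33/(-35 + 6*33) - 1*33605 = 36*33/(-35 + 198) - 33605 = 36*33/163 - 33605 = 36*33*(1/163) - 33605 = 1188/163 - 33605 = -5476427/163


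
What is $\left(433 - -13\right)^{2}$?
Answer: $198916$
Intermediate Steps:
$\left(433 - -13\right)^{2} = \left(433 + \left(-159 + 172\right)\right)^{2} = \left(433 + 13\right)^{2} = 446^{2} = 198916$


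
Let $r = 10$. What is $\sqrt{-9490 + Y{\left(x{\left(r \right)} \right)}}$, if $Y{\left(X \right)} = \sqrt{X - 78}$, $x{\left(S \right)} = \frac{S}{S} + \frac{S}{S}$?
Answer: $\sqrt{-9490 + 2 i \sqrt{19}} \approx 0.0447 + 97.417 i$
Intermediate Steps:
$x{\left(S \right)} = 2$ ($x{\left(S \right)} = 1 + 1 = 2$)
$Y{\left(X \right)} = \sqrt{-78 + X}$
$\sqrt{-9490 + Y{\left(x{\left(r \right)} \right)}} = \sqrt{-9490 + \sqrt{-78 + 2}} = \sqrt{-9490 + \sqrt{-76}} = \sqrt{-9490 + 2 i \sqrt{19}}$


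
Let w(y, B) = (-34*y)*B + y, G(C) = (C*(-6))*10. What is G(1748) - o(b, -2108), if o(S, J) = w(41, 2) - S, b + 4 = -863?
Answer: -103000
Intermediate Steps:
G(C) = -60*C (G(C) = -6*C*10 = -60*C)
b = -867 (b = -4 - 863 = -867)
w(y, B) = y - 34*B*y (w(y, B) = -34*B*y + y = y - 34*B*y)
o(S, J) = -2747 - S (o(S, J) = 41*(1 - 34*2) - S = 41*(1 - 68) - S = 41*(-67) - S = -2747 - S)
G(1748) - o(b, -2108) = -60*1748 - (-2747 - 1*(-867)) = -104880 - (-2747 + 867) = -104880 - 1*(-1880) = -104880 + 1880 = -103000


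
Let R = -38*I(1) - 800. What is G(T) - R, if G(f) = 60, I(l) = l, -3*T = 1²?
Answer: 898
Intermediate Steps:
T = -⅓ (T = -⅓*1² = -⅓*1 = -⅓ ≈ -0.33333)
R = -838 (R = -38*1 - 800 = -38 - 800 = -838)
G(T) - R = 60 - 1*(-838) = 60 + 838 = 898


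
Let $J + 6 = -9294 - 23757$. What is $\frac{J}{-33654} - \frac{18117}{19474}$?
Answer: $\frac{2836875}{54614833} \approx 0.051943$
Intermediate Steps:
$J = -33057$ ($J = -6 - 33051 = -33057$)
$\frac{J}{-33654} - \frac{18117}{19474} = - \frac{33057}{-33654} - \frac{18117}{19474} = \left(-33057\right) \left(- \frac{1}{33654}\right) - \frac{18117}{19474} = \frac{11019}{11218} - \frac{18117}{19474} = \frac{2836875}{54614833}$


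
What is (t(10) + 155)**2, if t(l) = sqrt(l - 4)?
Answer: (155 + sqrt(6))**2 ≈ 24790.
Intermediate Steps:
t(l) = sqrt(-4 + l)
(t(10) + 155)**2 = (sqrt(-4 + 10) + 155)**2 = (sqrt(6) + 155)**2 = (155 + sqrt(6))**2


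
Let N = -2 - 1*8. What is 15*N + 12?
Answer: -138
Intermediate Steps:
N = -10 (N = -2 - 8 = -10)
15*N + 12 = 15*(-10) + 12 = -150 + 12 = -138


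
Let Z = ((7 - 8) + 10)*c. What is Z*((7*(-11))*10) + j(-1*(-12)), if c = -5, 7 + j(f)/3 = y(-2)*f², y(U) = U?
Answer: 33765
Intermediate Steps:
j(f) = -21 - 6*f² (j(f) = -21 + 3*(-2*f²) = -21 - 6*f²)
Z = -45 (Z = ((7 - 8) + 10)*(-5) = (-1 + 10)*(-5) = 9*(-5) = -45)
Z*((7*(-11))*10) + j(-1*(-12)) = -45*7*(-11)*10 + (-21 - 6*(-1*(-12))²) = -(-3465)*10 + (-21 - 6*12²) = -45*(-770) + (-21 - 6*144) = 34650 + (-21 - 864) = 34650 - 885 = 33765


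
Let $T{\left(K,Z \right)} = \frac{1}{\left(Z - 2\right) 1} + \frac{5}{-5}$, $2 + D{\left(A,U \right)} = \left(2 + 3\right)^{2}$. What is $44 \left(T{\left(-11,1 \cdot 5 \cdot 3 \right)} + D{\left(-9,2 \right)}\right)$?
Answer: $\frac{12628}{13} \approx 971.38$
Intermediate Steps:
$D{\left(A,U \right)} = 23$ ($D{\left(A,U \right)} = -2 + \left(2 + 3\right)^{2} = -2 + 5^{2} = -2 + 25 = 23$)
$T{\left(K,Z \right)} = -1 + \frac{1}{-2 + Z}$ ($T{\left(K,Z \right)} = \frac{1}{-2 + Z} 1 + 5 \left(- \frac{1}{5}\right) = \frac{1}{-2 + Z} - 1 = -1 + \frac{1}{-2 + Z}$)
$44 \left(T{\left(-11,1 \cdot 5 \cdot 3 \right)} + D{\left(-9,2 \right)}\right) = 44 \left(\frac{3 - 1 \cdot 5 \cdot 3}{-2 + 1 \cdot 5 \cdot 3} + 23\right) = 44 \left(\frac{3 - 1 \cdot 15}{-2 + 1 \cdot 15} + 23\right) = 44 \left(\frac{3 - 15}{-2 + 15} + 23\right) = 44 \left(\frac{3 - 15}{13} + 23\right) = 44 \left(\frac{1}{13} \left(-12\right) + 23\right) = 44 \left(- \frac{12}{13} + 23\right) = 44 \cdot \frac{287}{13} = \frac{12628}{13}$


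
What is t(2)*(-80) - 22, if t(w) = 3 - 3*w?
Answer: 218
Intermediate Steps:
t(w) = 3 - 3*w
t(2)*(-80) - 22 = (3 - 3*2)*(-80) - 22 = (3 - 6)*(-80) - 22 = -3*(-80) - 22 = 240 - 22 = 218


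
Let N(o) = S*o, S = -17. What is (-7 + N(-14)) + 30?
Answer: 261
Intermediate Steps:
N(o) = -17*o
(-7 + N(-14)) + 30 = (-7 - 17*(-14)) + 30 = (-7 + 238) + 30 = 231 + 30 = 261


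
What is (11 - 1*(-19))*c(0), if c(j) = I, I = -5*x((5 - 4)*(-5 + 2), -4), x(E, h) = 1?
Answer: -150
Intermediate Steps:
I = -5 (I = -5*1 = -5)
c(j) = -5
(11 - 1*(-19))*c(0) = (11 - 1*(-19))*(-5) = (11 + 19)*(-5) = 30*(-5) = -150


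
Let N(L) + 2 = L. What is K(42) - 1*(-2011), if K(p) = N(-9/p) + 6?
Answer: 28207/14 ≈ 2014.8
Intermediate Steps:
N(L) = -2 + L
K(p) = 4 - 9/p (K(p) = (-2 - 9/p) + 6 = 4 - 9/p)
K(42) - 1*(-2011) = (4 - 9/42) - 1*(-2011) = (4 - 9*1/42) + 2011 = (4 - 3/14) + 2011 = 53/14 + 2011 = 28207/14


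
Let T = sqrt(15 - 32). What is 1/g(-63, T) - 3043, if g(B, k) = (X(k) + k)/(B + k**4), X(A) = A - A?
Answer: -3043 - 226*I*sqrt(17)/17 ≈ -3043.0 - 54.813*I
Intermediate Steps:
X(A) = 0
T = I*sqrt(17) (T = sqrt(-17) = I*sqrt(17) ≈ 4.1231*I)
g(B, k) = k/(B + k**4) (g(B, k) = (0 + k)/(B + k**4) = k/(B + k**4))
1/g(-63, T) - 3043 = 1/((I*sqrt(17))/(-63 + (I*sqrt(17))**4)) - 3043 = 1/((I*sqrt(17))/(-63 + 289)) - 3043 = 1/((I*sqrt(17))/226) - 3043 = 1/((I*sqrt(17))*(1/226)) - 3043 = 1/(I*sqrt(17)/226) - 3043 = -226*I*sqrt(17)/17 - 3043 = -3043 - 226*I*sqrt(17)/17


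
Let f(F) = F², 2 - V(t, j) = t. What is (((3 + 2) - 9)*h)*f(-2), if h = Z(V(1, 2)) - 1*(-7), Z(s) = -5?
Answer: -32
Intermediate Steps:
V(t, j) = 2 - t
h = 2 (h = -5 - 1*(-7) = -5 + 7 = 2)
(((3 + 2) - 9)*h)*f(-2) = (((3 + 2) - 9)*2)*(-2)² = ((5 - 9)*2)*4 = -4*2*4 = -8*4 = -32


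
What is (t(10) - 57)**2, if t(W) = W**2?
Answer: 1849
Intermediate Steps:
(t(10) - 57)**2 = (10**2 - 57)**2 = (100 - 57)**2 = 43**2 = 1849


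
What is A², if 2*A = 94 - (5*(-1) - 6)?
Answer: 11025/4 ≈ 2756.3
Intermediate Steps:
A = 105/2 (A = (94 - (5*(-1) - 6))/2 = (94 - (-5 - 6))/2 = (94 - 1*(-11))/2 = (94 + 11)/2 = (½)*105 = 105/2 ≈ 52.500)
A² = (105/2)² = 11025/4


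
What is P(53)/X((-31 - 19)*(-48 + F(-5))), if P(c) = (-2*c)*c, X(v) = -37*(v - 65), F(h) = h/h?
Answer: 5618/84545 ≈ 0.066450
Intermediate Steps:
F(h) = 1
X(v) = 2405 - 37*v (X(v) = -37*(-65 + v) = 2405 - 37*v)
P(c) = -2*c²
P(53)/X((-31 - 19)*(-48 + F(-5))) = (-2*53²)/(2405 - 37*(-31 - 19)*(-48 + 1)) = (-2*2809)/(2405 - (-1850)*(-47)) = -5618/(2405 - 37*2350) = -5618/(2405 - 86950) = -5618/(-84545) = -5618*(-1/84545) = 5618/84545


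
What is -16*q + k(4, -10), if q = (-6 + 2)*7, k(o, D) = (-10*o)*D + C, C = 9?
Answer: 857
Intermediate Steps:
k(o, D) = 9 - 10*D*o (k(o, D) = (-10*o)*D + 9 = -10*D*o + 9 = 9 - 10*D*o)
q = -28 (q = -4*7 = -28)
-16*q + k(4, -10) = -16*(-28) + (9 - 10*(-10)*4) = 448 + (9 + 400) = 448 + 409 = 857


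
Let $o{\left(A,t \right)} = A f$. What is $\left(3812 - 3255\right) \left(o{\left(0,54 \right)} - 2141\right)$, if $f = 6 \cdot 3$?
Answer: $-1192537$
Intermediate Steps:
$f = 18$
$o{\left(A,t \right)} = 18 A$ ($o{\left(A,t \right)} = A 18 = 18 A$)
$\left(3812 - 3255\right) \left(o{\left(0,54 \right)} - 2141\right) = \left(3812 - 3255\right) \left(18 \cdot 0 - 2141\right) = 557 \left(0 - 2141\right) = 557 \left(-2141\right) = -1192537$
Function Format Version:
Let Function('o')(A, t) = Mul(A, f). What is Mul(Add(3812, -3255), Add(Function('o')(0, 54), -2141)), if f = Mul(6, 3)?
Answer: -1192537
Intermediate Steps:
f = 18
Function('o')(A, t) = Mul(18, A) (Function('o')(A, t) = Mul(A, 18) = Mul(18, A))
Mul(Add(3812, -3255), Add(Function('o')(0, 54), -2141)) = Mul(Add(3812, -3255), Add(Mul(18, 0), -2141)) = Mul(557, Add(0, -2141)) = Mul(557, -2141) = -1192537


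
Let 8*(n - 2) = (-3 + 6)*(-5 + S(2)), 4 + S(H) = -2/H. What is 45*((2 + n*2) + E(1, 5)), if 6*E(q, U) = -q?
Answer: -75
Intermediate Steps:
S(H) = -4 - 2/H
E(q, U) = -q/6 (E(q, U) = (-q)/6 = -q/6)
n = -7/4 (n = 2 + ((-3 + 6)*(-5 + (-4 - 2/2)))/8 = 2 + (3*(-5 + (-4 - 2*1/2)))/8 = 2 + (3*(-5 + (-4 - 1)))/8 = 2 + (3*(-5 - 5))/8 = 2 + (3*(-10))/8 = 2 + (1/8)*(-30) = 2 - 15/4 = -7/4 ≈ -1.7500)
45*((2 + n*2) + E(1, 5)) = 45*((2 - 7/4*2) - 1/6*1) = 45*((2 - 7/2) - 1/6) = 45*(-3/2 - 1/6) = 45*(-5/3) = -75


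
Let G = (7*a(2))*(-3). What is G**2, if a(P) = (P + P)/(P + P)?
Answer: 441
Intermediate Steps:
a(P) = 1 (a(P) = (2*P)/((2*P)) = (2*P)*(1/(2*P)) = 1)
G = -21 (G = (7*1)*(-3) = 7*(-3) = -21)
G**2 = (-21)**2 = 441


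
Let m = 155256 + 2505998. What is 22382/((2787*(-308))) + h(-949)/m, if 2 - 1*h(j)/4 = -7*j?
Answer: -20591654593/571102447146 ≈ -0.036056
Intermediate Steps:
h(j) = 8 + 28*j (h(j) = 8 - (-28)*j = 8 + 28*j)
m = 2661254
22382/((2787*(-308))) + h(-949)/m = 22382/((2787*(-308))) + (8 + 28*(-949))/2661254 = 22382/(-858396) + (8 - 26572)*(1/2661254) = 22382*(-1/858396) - 26564*1/2661254 = -11191/429198 - 13282/1330627 = -20591654593/571102447146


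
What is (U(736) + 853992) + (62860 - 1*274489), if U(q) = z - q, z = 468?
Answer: 642095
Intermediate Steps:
U(q) = 468 - q
(U(736) + 853992) + (62860 - 1*274489) = ((468 - 1*736) + 853992) + (62860 - 1*274489) = ((468 - 736) + 853992) + (62860 - 274489) = (-268 + 853992) - 211629 = 853724 - 211629 = 642095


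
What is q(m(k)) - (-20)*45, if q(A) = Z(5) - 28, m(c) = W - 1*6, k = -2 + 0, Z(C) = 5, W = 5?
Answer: 877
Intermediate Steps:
k = -2
m(c) = -1 (m(c) = 5 - 1*6 = 5 - 6 = -1)
q(A) = -23 (q(A) = 5 - 28 = -23)
q(m(k)) - (-20)*45 = -23 - (-20)*45 = -23 - 1*(-900) = -23 + 900 = 877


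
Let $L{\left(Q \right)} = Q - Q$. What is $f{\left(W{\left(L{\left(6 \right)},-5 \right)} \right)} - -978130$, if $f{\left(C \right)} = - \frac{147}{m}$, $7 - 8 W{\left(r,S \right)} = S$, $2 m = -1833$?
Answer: $\frac{597637528}{611} \approx 9.7813 \cdot 10^{5}$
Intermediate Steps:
$m = - \frac{1833}{2}$ ($m = \frac{1}{2} \left(-1833\right) = - \frac{1833}{2} \approx -916.5$)
$L{\left(Q \right)} = 0$
$W{\left(r,S \right)} = \frac{7}{8} - \frac{S}{8}$
$f{\left(C \right)} = \frac{98}{611}$ ($f{\left(C \right)} = - \frac{147}{- \frac{1833}{2}} = \left(-147\right) \left(- \frac{2}{1833}\right) = \frac{98}{611}$)
$f{\left(W{\left(L{\left(6 \right)},-5 \right)} \right)} - -978130 = \frac{98}{611} - -978130 = \frac{98}{611} + 978130 = \frac{597637528}{611}$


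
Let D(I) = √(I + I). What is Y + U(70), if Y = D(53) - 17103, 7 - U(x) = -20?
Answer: -17076 + √106 ≈ -17066.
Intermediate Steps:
U(x) = 27 (U(x) = 7 - 1*(-20) = 7 + 20 = 27)
D(I) = √2*√I (D(I) = √(2*I) = √2*√I)
Y = -17103 + √106 (Y = √2*√53 - 17103 = √106 - 17103 = -17103 + √106 ≈ -17093.)
Y + U(70) = (-17103 + √106) + 27 = -17076 + √106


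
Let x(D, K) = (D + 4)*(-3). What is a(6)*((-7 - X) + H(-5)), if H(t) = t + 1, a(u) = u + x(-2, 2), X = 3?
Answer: 0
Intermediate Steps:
x(D, K) = -12 - 3*D (x(D, K) = (4 + D)*(-3) = -12 - 3*D)
a(u) = -6 + u (a(u) = u + (-12 - 3*(-2)) = u + (-12 + 6) = u - 6 = -6 + u)
H(t) = 1 + t
a(6)*((-7 - X) + H(-5)) = (-6 + 6)*((-7 - 1*3) + (1 - 5)) = 0*((-7 - 3) - 4) = 0*(-10 - 4) = 0*(-14) = 0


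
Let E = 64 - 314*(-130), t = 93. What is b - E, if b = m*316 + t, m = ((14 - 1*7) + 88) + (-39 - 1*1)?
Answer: -23411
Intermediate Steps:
m = 55 (m = ((14 - 7) + 88) + (-39 - 1) = (7 + 88) - 40 = 95 - 40 = 55)
E = 40884 (E = 64 + 40820 = 40884)
b = 17473 (b = 55*316 + 93 = 17380 + 93 = 17473)
b - E = 17473 - 1*40884 = 17473 - 40884 = -23411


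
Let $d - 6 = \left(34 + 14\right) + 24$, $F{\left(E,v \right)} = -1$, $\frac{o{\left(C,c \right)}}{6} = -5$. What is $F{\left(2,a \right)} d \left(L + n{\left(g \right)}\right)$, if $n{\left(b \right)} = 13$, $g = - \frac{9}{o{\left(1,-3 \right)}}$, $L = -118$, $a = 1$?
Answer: $8190$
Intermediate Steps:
$o{\left(C,c \right)} = -30$ ($o{\left(C,c \right)} = 6 \left(-5\right) = -30$)
$g = \frac{3}{10}$ ($g = - \frac{9}{-30} = \left(-9\right) \left(- \frac{1}{30}\right) = \frac{3}{10} \approx 0.3$)
$d = 78$ ($d = 6 + \left(\left(34 + 14\right) + 24\right) = 6 + \left(48 + 24\right) = 6 + 72 = 78$)
$F{\left(2,a \right)} d \left(L + n{\left(g \right)}\right) = \left(-1\right) 78 \left(-118 + 13\right) = \left(-78\right) \left(-105\right) = 8190$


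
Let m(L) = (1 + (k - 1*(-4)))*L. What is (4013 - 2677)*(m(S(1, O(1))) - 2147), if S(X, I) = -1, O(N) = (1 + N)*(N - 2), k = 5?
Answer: -2881752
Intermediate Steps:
O(N) = (1 + N)*(-2 + N)
m(L) = 10*L (m(L) = (1 + (5 - 1*(-4)))*L = (1 + (5 + 4))*L = (1 + 9)*L = 10*L)
(4013 - 2677)*(m(S(1, O(1))) - 2147) = (4013 - 2677)*(10*(-1) - 2147) = 1336*(-10 - 2147) = 1336*(-2157) = -2881752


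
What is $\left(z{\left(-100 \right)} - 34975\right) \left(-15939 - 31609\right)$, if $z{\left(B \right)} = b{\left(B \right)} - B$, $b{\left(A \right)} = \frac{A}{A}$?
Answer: $1658188952$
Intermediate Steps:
$b{\left(A \right)} = 1$
$z{\left(B \right)} = 1 - B$
$\left(z{\left(-100 \right)} - 34975\right) \left(-15939 - 31609\right) = \left(\left(1 - -100\right) - 34975\right) \left(-15939 - 31609\right) = \left(\left(1 + 100\right) - 34975\right) \left(-47548\right) = \left(101 - 34975\right) \left(-47548\right) = \left(-34874\right) \left(-47548\right) = 1658188952$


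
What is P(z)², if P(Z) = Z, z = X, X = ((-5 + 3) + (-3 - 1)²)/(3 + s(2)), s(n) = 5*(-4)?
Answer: 196/289 ≈ 0.67820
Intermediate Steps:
s(n) = -20
X = -14/17 (X = ((-5 + 3) + (-3 - 1)²)/(3 - 20) = (-2 + (-4)²)/(-17) = (-2 + 16)*(-1/17) = 14*(-1/17) = -14/17 ≈ -0.82353)
z = -14/17 ≈ -0.82353
P(z)² = (-14/17)² = 196/289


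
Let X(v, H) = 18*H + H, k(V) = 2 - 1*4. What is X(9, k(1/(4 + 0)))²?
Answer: 1444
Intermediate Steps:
k(V) = -2 (k(V) = 2 - 4 = -2)
X(v, H) = 19*H
X(9, k(1/(4 + 0)))² = (19*(-2))² = (-38)² = 1444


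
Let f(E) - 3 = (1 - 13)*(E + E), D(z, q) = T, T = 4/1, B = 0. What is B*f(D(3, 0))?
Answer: 0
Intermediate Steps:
T = 4 (T = 4*1 = 4)
D(z, q) = 4
f(E) = 3 - 24*E (f(E) = 3 + (1 - 13)*(E + E) = 3 - 24*E)
B*f(D(3, 0)) = 0*(3 - 24*4) = 0*(3 - 96) = 0*(-93) = 0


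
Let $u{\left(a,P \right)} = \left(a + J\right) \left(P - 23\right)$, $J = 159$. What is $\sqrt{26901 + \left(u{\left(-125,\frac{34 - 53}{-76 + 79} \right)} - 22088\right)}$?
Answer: $\frac{\sqrt{34341}}{3} \approx 61.771$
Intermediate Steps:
$u{\left(a,P \right)} = \left(-23 + P\right) \left(159 + a\right)$ ($u{\left(a,P \right)} = \left(a + 159\right) \left(P - 23\right) = \left(159 + a\right) \left(-23 + P\right) = \left(-23 + P\right) \left(159 + a\right)$)
$\sqrt{26901 + \left(u{\left(-125,\frac{34 - 53}{-76 + 79} \right)} - 22088\right)} = \sqrt{26901 - \left(22870 - \frac{34 - 53}{-76 + 79} \left(-125\right) - \frac{159 \left(34 - 53\right)}{-76 + 79}\right)} = \sqrt{26901 - \left(22870 - - \frac{19}{3} \left(-125\right) - - \frac{3021}{3}\right)} = \sqrt{26901 - \left(22870 - \left(-19\right) \frac{1}{3} \left(-125\right) - \left(-3021\right) \frac{1}{3}\right)} = \sqrt{26901 + \left(\left(-3657 + 2875 + 159 \left(- \frac{19}{3}\right) - - \frac{2375}{3}\right) - 22088\right)} = \sqrt{26901 + \left(\left(-3657 + 2875 - 1007 + \frac{2375}{3}\right) - 22088\right)} = \sqrt{26901 - \frac{69256}{3}} = \sqrt{\frac{11447}{3}} = \frac{\sqrt{34341}}{3}$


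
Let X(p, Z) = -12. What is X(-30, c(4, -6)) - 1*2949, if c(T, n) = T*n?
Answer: -2961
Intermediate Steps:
X(-30, c(4, -6)) - 1*2949 = -12 - 1*2949 = -12 - 2949 = -2961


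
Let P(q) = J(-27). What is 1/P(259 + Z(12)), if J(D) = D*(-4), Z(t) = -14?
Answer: 1/108 ≈ 0.0092593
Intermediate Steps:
J(D) = -4*D
P(q) = 108 (P(q) = -4*(-27) = 108)
1/P(259 + Z(12)) = 1/108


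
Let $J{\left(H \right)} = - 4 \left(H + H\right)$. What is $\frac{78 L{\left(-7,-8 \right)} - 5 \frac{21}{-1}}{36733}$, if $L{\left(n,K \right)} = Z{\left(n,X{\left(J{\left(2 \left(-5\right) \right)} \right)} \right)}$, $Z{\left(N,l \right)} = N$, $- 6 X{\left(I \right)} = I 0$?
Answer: $- \frac{441}{36733} \approx -0.012006$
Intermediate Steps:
$J{\left(H \right)} = - 8 H$ ($J{\left(H \right)} = - 4 \cdot 2 H = - 8 H$)
$X{\left(I \right)} = 0$ ($X{\left(I \right)} = - \frac{I 0}{6} = \left(- \frac{1}{6}\right) 0 = 0$)
$L{\left(n,K \right)} = n$
$\frac{78 L{\left(-7,-8 \right)} - 5 \frac{21}{-1}}{36733} = \frac{78 \left(-7\right) - 5 \frac{21}{-1}}{36733} = \left(-546 - 5 \cdot 21 \left(-1\right)\right) \frac{1}{36733} = \left(-546 - -105\right) \frac{1}{36733} = \left(-546 + 105\right) \frac{1}{36733} = \left(-441\right) \frac{1}{36733} = - \frac{441}{36733}$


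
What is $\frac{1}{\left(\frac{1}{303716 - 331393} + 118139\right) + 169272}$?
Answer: $\frac{27677}{7954674246} \approx 3.4793 \cdot 10^{-6}$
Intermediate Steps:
$\frac{1}{\left(\frac{1}{303716 - 331393} + 118139\right) + 169272} = \frac{1}{\left(\frac{1}{-27677} + 118139\right) + 169272} = \frac{1}{\left(- \frac{1}{27677} + 118139\right) + 169272} = \frac{1}{\frac{3269733102}{27677} + 169272} = \frac{1}{\frac{7954674246}{27677}} = \frac{27677}{7954674246}$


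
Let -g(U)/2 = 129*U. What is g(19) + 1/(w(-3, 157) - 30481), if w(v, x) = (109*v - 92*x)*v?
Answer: -67804463/13832 ≈ -4902.0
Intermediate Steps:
w(v, x) = v*(-92*x + 109*v) (w(v, x) = (-92*x + 109*v)*v = v*(-92*x + 109*v))
g(U) = -258*U
g(19) + 1/(w(-3, 157) - 30481) = -258*19 + 1/(-3*(-92*157 + 109*(-3)) - 30481) = -4902 + 1/(-3*(-14444 - 327) - 30481) = -4902 + 1/(-3*(-14771) - 30481) = -4902 + 1/(44313 - 30481) = -4902 + 1/13832 = -67804463/13832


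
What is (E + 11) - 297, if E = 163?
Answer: -123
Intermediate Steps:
(E + 11) - 297 = (163 + 11) - 297 = 174 - 297 = -123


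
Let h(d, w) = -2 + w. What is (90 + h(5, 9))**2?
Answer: 9409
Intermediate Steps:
(90 + h(5, 9))**2 = (90 + (-2 + 9))**2 = (90 + 7)**2 = 97**2 = 9409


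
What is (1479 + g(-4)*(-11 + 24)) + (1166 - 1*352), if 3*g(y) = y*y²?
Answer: 6047/3 ≈ 2015.7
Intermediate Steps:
g(y) = y³/3 (g(y) = (y*y²)/3 = y³/3)
(1479 + g(-4)*(-11 + 24)) + (1166 - 1*352) = (1479 + ((⅓)*(-4)³)*(-11 + 24)) + (1166 - 1*352) = (1479 + ((⅓)*(-64))*13) + (1166 - 352) = (1479 - 64/3*13) + 814 = (1479 - 832/3) + 814 = 3605/3 + 814 = 6047/3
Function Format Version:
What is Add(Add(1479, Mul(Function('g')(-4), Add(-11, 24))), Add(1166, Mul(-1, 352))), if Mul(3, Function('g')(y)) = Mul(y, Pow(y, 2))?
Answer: Rational(6047, 3) ≈ 2015.7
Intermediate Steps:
Function('g')(y) = Mul(Rational(1, 3), Pow(y, 3)) (Function('g')(y) = Mul(Rational(1, 3), Mul(y, Pow(y, 2))) = Mul(Rational(1, 3), Pow(y, 3)))
Add(Add(1479, Mul(Function('g')(-4), Add(-11, 24))), Add(1166, Mul(-1, 352))) = Add(Add(1479, Mul(Mul(Rational(1, 3), Pow(-4, 3)), Add(-11, 24))), Add(1166, Mul(-1, 352))) = Add(Add(1479, Mul(Mul(Rational(1, 3), -64), 13)), Add(1166, -352)) = Add(Add(1479, Mul(Rational(-64, 3), 13)), 814) = Add(Add(1479, Rational(-832, 3)), 814) = Add(Rational(3605, 3), 814) = Rational(6047, 3)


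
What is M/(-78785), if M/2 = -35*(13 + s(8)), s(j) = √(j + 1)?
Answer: 32/2251 ≈ 0.014216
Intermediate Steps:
s(j) = √(1 + j)
M = -1120 (M = 2*(-35*(13 + √(1 + 8))) = 2*(-35*(13 + √9)) = 2*(-35*(13 + 3)) = 2*(-35*16) = 2*(-560) = -1120)
M/(-78785) = -1120/(-78785) = -1120*(-1/78785) = 32/2251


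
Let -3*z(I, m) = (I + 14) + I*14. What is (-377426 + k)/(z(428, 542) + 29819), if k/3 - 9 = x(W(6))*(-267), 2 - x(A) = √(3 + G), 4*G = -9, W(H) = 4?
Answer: -1137003/83023 + 2403*√3/166046 ≈ -13.670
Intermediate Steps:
G = -9/4 (G = (¼)*(-9) = -9/4 ≈ -2.2500)
z(I, m) = -14/3 - 5*I (z(I, m) = -((I + 14) + I*14)/3 = -((14 + I) + 14*I)/3 = -(14 + 15*I)/3 = -14/3 - 5*I)
x(A) = 2 - √3/2 (x(A) = 2 - √(3 - 9/4) = 2 - √(¾) = 2 - √3/2)
k = -1575 + 801*√3/2 (k = 27 + 3*((2 - √3/2)*(-267)) = 27 + 3*(-534 + 267*√3/2) = 27 + (-1602 + 801*√3/2) = -1575 + 801*√3/2 ≈ -881.31)
(-377426 + k)/(z(428, 542) + 29819) = (-377426 + (-1575 + 801*√3/2))/((-14/3 - 5*428) + 29819) = (-379001 + 801*√3/2)/((-14/3 - 2140) + 29819) = (-379001 + 801*√3/2)/(-6434/3 + 29819) = (-379001 + 801*√3/2)/(83023/3) = (-379001 + 801*√3/2)*(3/83023) = -1137003/83023 + 2403*√3/166046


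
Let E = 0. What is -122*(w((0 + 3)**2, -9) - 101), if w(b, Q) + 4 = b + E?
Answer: 11712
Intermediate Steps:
w(b, Q) = -4 + b (w(b, Q) = -4 + (b + 0) = -4 + b)
-122*(w((0 + 3)**2, -9) - 101) = -122*((-4 + (0 + 3)**2) - 101) = -122*((-4 + 3**2) - 101) = -122*((-4 + 9) - 101) = -122*(5 - 101) = -122*(-96) = 11712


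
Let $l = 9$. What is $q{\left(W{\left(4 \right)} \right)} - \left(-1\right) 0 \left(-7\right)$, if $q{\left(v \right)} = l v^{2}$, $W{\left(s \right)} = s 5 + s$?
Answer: $5184$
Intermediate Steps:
$W{\left(s \right)} = 6 s$ ($W{\left(s \right)} = 5 s + s = 6 s$)
$q{\left(v \right)} = 9 v^{2}$
$q{\left(W{\left(4 \right)} \right)} - \left(-1\right) 0 \left(-7\right) = 9 \left(6 \cdot 4\right)^{2} - \left(-1\right) 0 \left(-7\right) = 9 \cdot 24^{2} - 0 \left(-7\right) = 9 \cdot 576 - 0 = 5184 + 0 = 5184$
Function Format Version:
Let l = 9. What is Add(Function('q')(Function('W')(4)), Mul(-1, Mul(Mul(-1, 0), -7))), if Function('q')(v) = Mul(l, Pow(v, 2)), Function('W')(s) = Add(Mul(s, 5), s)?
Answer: 5184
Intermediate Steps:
Function('W')(s) = Mul(6, s) (Function('W')(s) = Add(Mul(5, s), s) = Mul(6, s))
Function('q')(v) = Mul(9, Pow(v, 2))
Add(Function('q')(Function('W')(4)), Mul(-1, Mul(Mul(-1, 0), -7))) = Add(Mul(9, Pow(Mul(6, 4), 2)), Mul(-1, Mul(Mul(-1, 0), -7))) = Add(Mul(9, Pow(24, 2)), Mul(-1, Mul(0, -7))) = Add(Mul(9, 576), Mul(-1, 0)) = Add(5184, 0) = 5184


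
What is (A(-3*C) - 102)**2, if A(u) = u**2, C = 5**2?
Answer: 30503529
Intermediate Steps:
C = 25
(A(-3*C) - 102)**2 = ((-3*25)**2 - 102)**2 = ((-75)**2 - 102)**2 = (5625 - 102)**2 = 5523**2 = 30503529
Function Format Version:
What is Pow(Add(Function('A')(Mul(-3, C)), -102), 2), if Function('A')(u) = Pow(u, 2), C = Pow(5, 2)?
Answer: 30503529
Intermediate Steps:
C = 25
Pow(Add(Function('A')(Mul(-3, C)), -102), 2) = Pow(Add(Pow(Mul(-3, 25), 2), -102), 2) = Pow(Add(Pow(-75, 2), -102), 2) = Pow(Add(5625, -102), 2) = Pow(5523, 2) = 30503529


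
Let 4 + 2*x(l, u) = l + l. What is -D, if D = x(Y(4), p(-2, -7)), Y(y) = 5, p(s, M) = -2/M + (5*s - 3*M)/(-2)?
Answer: -3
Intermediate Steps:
p(s, M) = -2/M - 5*s/2 + 3*M/2 (p(s, M) = -2/M + (-3*M + 5*s)*(-1/2) = -2/M + (-5*s/2 + 3*M/2) = -2/M - 5*s/2 + 3*M/2)
x(l, u) = -2 + l (x(l, u) = -2 + (l + l)/2 = -2 + (2*l)/2 = -2 + l)
D = 3 (D = -2 + 5 = 3)
-D = -1*3 = -3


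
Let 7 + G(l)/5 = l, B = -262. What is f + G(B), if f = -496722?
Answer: -498067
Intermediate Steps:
G(l) = -35 + 5*l
f + G(B) = -496722 + (-35 + 5*(-262)) = -496722 + (-35 - 1310) = -496722 - 1345 = -498067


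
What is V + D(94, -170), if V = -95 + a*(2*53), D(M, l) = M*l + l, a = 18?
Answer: -14337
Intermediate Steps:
D(M, l) = l + M*l
V = 1813 (V = -95 + 18*(2*53) = -95 + 18*106 = -95 + 1908 = 1813)
V + D(94, -170) = 1813 - 170*(1 + 94) = 1813 - 170*95 = 1813 - 16150 = -14337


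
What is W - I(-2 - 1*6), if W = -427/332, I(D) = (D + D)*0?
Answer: -427/332 ≈ -1.2861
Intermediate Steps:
I(D) = 0 (I(D) = (2*D)*0 = 0)
W = -427/332 (W = -427*1/332 = -427/332 ≈ -1.2861)
W - I(-2 - 1*6) = -427/332 - 1*0 = -427/332 + 0 = -427/332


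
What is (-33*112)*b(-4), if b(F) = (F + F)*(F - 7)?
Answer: -325248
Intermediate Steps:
b(F) = 2*F*(-7 + F) (b(F) = (2*F)*(-7 + F) = 2*F*(-7 + F))
(-33*112)*b(-4) = (-33*112)*(2*(-4)*(-7 - 4)) = -7392*(-4)*(-11) = -3696*88 = -325248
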